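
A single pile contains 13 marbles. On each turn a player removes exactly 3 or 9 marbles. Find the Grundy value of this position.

0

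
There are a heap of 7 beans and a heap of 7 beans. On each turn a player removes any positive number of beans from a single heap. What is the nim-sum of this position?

0

Write each in binary and XOR column by column:
  111  (7)
  111  (7)
  ---
  000  (0)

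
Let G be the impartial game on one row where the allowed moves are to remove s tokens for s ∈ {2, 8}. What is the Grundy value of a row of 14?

Compute g(0), g(1), … for moves {2, 8}:
k:     0  1  2  3  4  5  6  7  8  9 10 11 12 13 14
g(k):  0  0  1  1  0  0  1  1  2  2  0  0  1  1  0
So g(14) = 0.

0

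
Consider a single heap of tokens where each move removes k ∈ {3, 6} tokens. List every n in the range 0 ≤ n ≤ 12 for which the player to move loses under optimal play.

Grundy values for subtraction set {3, 6}:
k:     0  1  2  3  4  5  6  7  8  9 10 11 12
g(k):  0  0  0  1  1  1  2  2  2  0  0  0  1
The P-positions (g = 0) in 0..12 are 0, 1, 2, 9, 10, 11.

0, 1, 2, 9, 10, 11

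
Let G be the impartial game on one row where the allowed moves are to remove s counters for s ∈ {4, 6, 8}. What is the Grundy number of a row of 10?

2

Grundy values for subtraction set {4, 6, 8}:
g(0) = mex{} = 0
g(1) = mex{} = 0
g(2) = mex{} = 0
g(3) = mex{} = 0
g(4) = mex{0} = 1
g(5) = mex{0} = 1
g(6) = mex{0} = 1
g(7) = mex{0} = 1
g(8) = mex{0,1} = 2
g(9) = mex{0,1} = 2
g(10) = mex{0,1} = 2
So g(10) = 2.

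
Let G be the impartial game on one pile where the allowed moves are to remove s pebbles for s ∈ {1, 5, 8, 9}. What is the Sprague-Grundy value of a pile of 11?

Compute g(0), g(1), … for moves {1, 5, 8, 9}:
g(0) = mex{} = 0
g(1) = mex{0} = 1
g(2) = mex{1} = 0
g(3) = mex{0} = 1
g(4) = mex{1} = 0
g(5) = mex{0} = 1
g(6) = mex{1} = 0
g(7) = mex{0} = 1
g(8) = mex{0,1} = 2
g(9) = mex{0,1,2} = 3
g(10) = mex{0,1,3} = 2
g(11) = mex{0,1,2} = 3
So g(11) = 3.

3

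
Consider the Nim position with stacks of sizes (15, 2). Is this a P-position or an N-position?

N-position

In binary:
  1111  (15)
  0010  (2)
  ----
  1101  (13)
The nim-sum is 13 ≠ 0, so this is an N-position: the player to move can win.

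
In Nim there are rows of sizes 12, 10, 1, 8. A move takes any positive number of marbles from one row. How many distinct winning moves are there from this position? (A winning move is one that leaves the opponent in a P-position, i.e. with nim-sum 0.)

3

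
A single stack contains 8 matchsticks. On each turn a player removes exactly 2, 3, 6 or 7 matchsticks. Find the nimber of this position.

2

Grundy values for subtraction set {2, 3, 6, 7}:
g(0) = mex{} = 0
g(1) = mex{} = 0
g(2) = mex{0} = 1
g(3) = mex{0} = 1
g(4) = mex{0,1} = 2
g(5) = mex{1} = 0
g(6) = mex{0,1,2} = 3
g(7) = mex{0,2} = 1
g(8) = mex{0,1,3} = 2
So g(8) = 2.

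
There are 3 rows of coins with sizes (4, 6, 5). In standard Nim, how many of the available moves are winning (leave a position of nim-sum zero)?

3

Compute the nim-sum pairwise:
4 ⊕ 6 = 2
2 ⊕ 5 = 7
The overall nim-sum is X = 7. A row of size p has a winning move iff p XOR X < p (reduce it to p XOR X).
  4: 4 XOR 7 = 3 < 4 — winning move (to 3).
  6: 6 XOR 7 = 1 < 6 — winning move (to 1).
  5: 5 XOR 7 = 2 < 5 — winning move (to 2).
That gives 3 winning moves.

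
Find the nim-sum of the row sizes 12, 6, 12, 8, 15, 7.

Compute the nim-sum pairwise:
12 ⊕ 6 = 10
10 ⊕ 12 = 6
6 ⊕ 8 = 14
14 ⊕ 15 = 1
1 ⊕ 7 = 6

6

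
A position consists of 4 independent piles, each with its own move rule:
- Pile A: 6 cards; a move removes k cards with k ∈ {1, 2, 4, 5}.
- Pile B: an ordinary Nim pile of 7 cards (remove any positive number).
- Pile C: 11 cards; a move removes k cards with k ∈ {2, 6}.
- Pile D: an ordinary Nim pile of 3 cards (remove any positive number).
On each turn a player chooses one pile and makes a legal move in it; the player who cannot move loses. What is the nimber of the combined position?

5

Grundy values for pile A (subtraction set {1, 2, 4, 5}):
k:     0  1  2  3  4  5  6
g(k):  0  1  2  0  1  2  0
So g(6) = 0.
Pile B is a plain Nim pile of size 7, so its Grundy value is 7.
Grundy values for pile C (subtraction set {2, 6}):
k:     0  1  2  3  4  5  6  7  8  9 10 11
g(k):  0  0  1  1  0  0  1  1  0  0  1  1
So g(11) = 1.
Pile D is a plain Nim pile of size 3, so its Grundy value is 3.
By the Sprague-Grundy theorem, the Grundy value of a sum of independent games is the XOR of the component values.
Combined value = 0 ⊕ 7 ⊕ 1 ⊕ 3 = 5.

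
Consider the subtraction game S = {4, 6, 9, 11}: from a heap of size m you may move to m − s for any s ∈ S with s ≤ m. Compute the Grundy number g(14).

3

Build the Grundy sequence with g(k) = mex{g(k−s) : s ∈ {4, 6, 9, 11}, s ≤ k}:
k:     0  1  2  3  4  5  6  7  8  9 10 11 12 13 14
g(k):  0  0  0  0  1  1  1  1  2  2  2  2  3  3  3
So g(14) = 3.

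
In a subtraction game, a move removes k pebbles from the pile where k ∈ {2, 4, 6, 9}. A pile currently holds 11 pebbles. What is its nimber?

0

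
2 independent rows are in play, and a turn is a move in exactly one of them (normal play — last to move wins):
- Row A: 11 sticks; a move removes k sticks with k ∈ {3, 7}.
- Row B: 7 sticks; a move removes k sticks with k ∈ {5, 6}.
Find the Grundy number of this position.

1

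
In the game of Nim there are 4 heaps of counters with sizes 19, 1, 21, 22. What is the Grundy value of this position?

Compute the nim-sum pairwise:
19 ⊕ 1 = 18
18 ⊕ 21 = 7
7 ⊕ 22 = 17

17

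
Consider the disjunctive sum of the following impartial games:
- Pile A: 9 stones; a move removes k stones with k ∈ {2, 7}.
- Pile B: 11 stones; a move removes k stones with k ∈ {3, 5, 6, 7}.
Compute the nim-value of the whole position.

Build the Grundy sequence for pile A with g(k) = mex{g(k−s) : s ∈ {2, 7}, s ≤ k}:
g(0) = mex{} = 0
g(1) = mex{} = 0
g(2) = mex{0} = 1
g(3) = mex{0} = 1
g(4) = mex{1} = 0
g(5) = mex{1} = 0
g(6) = mex{0} = 1
g(7) = mex{0} = 1
g(8) = mex{0,1} = 2
g(9) = mex{1} = 0
So g(9) = 0.
Build the Grundy sequence for pile B with g(k) = mex{g(k−s) : s ∈ {3, 5, 6, 7}, s ≤ k}:
g(0) = mex{} = 0
g(1) = mex{} = 0
g(2) = mex{} = 0
g(3) = mex{0} = 1
g(4) = mex{0} = 1
g(5) = mex{0} = 1
g(6) = mex{0,1} = 2
g(7) = mex{0,1} = 2
g(8) = mex{0,1} = 2
g(9) = mex{0,1,2} = 3
g(10) = mex{1,2} = 0
g(11) = mex{1,2} = 0
So g(11) = 0.
The value of a disjunctive sum is the nim-sum of the parts.
Combined value = 0 ⊕ 0 = 0.

0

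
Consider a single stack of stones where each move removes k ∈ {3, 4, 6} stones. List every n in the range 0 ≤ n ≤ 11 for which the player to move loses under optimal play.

Build the Grundy sequence with g(k) = mex{g(k−s) : s ∈ {3, 4, 6}, s ≤ k}:
k:     0  1  2  3  4  5  6  7  8  9 10 11
g(k):  0  0  0  1  1  1  2  2  2  0  0  0
The P-positions (g = 0) in 0..11 are 0, 1, 2, 9, 10, 11.

0, 1, 2, 9, 10, 11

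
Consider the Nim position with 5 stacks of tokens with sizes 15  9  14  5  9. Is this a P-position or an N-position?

N-position

Nim-sum: 15 XOR 9 XOR 14 XOR 5 XOR 9 = 4.
The nim-sum is 4 ≠ 0, so this is an N-position: the player to move can win.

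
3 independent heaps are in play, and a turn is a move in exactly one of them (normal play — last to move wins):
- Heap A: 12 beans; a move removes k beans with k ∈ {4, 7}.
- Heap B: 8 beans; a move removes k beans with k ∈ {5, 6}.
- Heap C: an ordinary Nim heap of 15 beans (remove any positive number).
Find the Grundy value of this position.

14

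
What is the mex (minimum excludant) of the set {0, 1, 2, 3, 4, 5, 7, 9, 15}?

6

The values 0, 1, 2, 3, 4, 5 are all present; 6 is the first non-negative integer missing from the set.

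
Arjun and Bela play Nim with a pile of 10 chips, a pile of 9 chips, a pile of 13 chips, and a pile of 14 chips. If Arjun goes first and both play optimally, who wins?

Bela wins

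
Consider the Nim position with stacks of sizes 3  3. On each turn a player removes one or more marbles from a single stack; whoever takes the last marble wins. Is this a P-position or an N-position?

Write each in binary and XOR column by column:
  11  (3)
  11  (3)
  --
  00  (0)
The nim-sum is 0, so this is a P-position: the player to move is in a losing position under optimal play.

P-position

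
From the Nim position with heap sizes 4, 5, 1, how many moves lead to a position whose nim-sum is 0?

0

Compute the nim-sum pairwise:
4 ^ 5 = 1
1 ^ 1 = 0
The nim-sum is already 0, so every move leaves a nonzero nim-sum — there are no winning moves.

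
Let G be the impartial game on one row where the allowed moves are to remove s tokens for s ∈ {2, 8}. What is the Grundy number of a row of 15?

0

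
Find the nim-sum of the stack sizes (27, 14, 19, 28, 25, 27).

24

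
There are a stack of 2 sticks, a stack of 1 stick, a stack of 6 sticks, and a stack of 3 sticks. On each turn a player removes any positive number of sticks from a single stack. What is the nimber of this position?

Nim-sum: 2 ⊕ 1 ⊕ 6 ⊕ 3 = 6.

6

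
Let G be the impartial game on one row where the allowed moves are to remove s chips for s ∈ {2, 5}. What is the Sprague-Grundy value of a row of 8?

Grundy values for subtraction set {2, 5}:
k:     0  1  2  3  4  5  6  7  8
g(k):  0  0  1  1  0  2  1  0  0
So g(8) = 0.

0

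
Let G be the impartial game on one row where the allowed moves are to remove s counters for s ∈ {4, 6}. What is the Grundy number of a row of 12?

0

Compute g(0), g(1), … for moves {4, 6}:
k:     0  1  2  3  4  5  6  7  8  9 10 11 12
g(k):  0  0  0  0  1  1  1  1  2  2  0  0  0
So g(12) = 0.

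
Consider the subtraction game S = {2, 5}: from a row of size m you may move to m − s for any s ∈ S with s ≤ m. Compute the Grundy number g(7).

Grundy values for subtraction set {2, 5}:
g(0) = mex{} = 0
g(1) = mex{} = 0
g(2) = mex{0} = 1
g(3) = mex{0} = 1
g(4) = mex{1} = 0
g(5) = mex{0,1} = 2
g(6) = mex{0} = 1
g(7) = mex{1,2} = 0
So g(7) = 0.

0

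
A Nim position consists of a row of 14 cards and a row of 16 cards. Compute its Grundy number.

Compute the nim-sum pairwise:
14 ^ 16 = 30

30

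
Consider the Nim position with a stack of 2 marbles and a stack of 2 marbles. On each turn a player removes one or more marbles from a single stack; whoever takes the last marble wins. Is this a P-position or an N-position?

P-position

Compute the nim-sum pairwise:
2 ⊕ 2 = 0
The nim-sum is 0, so this is a P-position: the player to move is in a losing position under optimal play.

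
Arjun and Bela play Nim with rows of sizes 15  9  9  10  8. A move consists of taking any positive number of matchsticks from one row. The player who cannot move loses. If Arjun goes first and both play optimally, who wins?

Arjun wins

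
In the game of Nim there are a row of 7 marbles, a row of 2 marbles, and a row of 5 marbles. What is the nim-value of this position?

Nim-sum: 7 ⊕ 2 ⊕ 5 = 0.

0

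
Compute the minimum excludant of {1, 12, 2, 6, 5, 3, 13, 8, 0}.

4

The values 0, 1, 2, 3 are all present; 4 is the first non-negative integer missing from the set.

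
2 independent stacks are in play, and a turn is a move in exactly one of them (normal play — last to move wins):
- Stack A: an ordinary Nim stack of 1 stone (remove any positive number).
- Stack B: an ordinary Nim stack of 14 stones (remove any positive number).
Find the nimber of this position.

Stack A is a plain Nim stack of size 1, so its Grundy value is 1.
Stack B is a plain Nim stack of size 14, so its Grundy value is 14.
The value of a disjunctive sum is the nim-sum of the parts.
Combined value = 1 XOR 14 = 15.

15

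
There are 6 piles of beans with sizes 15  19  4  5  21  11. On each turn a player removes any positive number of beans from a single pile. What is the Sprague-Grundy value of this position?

3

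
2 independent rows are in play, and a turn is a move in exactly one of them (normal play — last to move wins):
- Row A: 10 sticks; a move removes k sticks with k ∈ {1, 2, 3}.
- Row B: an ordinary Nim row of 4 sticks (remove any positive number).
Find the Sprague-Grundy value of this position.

For row A, compute g(0), g(1), … with moves {1, 2, 3}:
g(0) = mex{} = 0
g(1) = mex{0} = 1
g(2) = mex{0,1} = 2
g(3) = mex{0,1,2} = 3
g(4) = mex{1,2,3} = 0
g(5) = mex{0,2,3} = 1
g(6) = mex{0,1,3} = 2
g(7) = mex{0,1,2} = 3
g(8) = mex{1,2,3} = 0
g(9) = mex{0,2,3} = 1
g(10) = mex{0,1,3} = 2
So g(10) = 2.
Row B is a plain Nim row of size 4, so its Grundy value is 4.
The value of a disjunctive sum is the nim-sum of the parts.
Combined value = 2 XOR 4 = 6.

6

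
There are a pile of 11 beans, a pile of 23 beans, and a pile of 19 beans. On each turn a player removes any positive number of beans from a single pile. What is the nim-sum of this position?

15

Compute the nim-sum pairwise:
11 ⊕ 23 = 28
28 ⊕ 19 = 15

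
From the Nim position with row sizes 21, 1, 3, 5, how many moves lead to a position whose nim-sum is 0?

1

Nim-sum: 21 ^ 1 ^ 3 ^ 5 = 18.
The overall nim-sum is X = 18. A row of size p has a winning move iff p XOR X < p (reduce it to p XOR X).
  21: 21 XOR 18 = 7 < 21 — winning move (to 7).
  1: 1 XOR 18 = 19 ≥ 1 — no move.
  3: 3 XOR 18 = 17 ≥ 3 — no move.
  5: 5 XOR 18 = 23 ≥ 5 — no move.
That gives 1 winning move.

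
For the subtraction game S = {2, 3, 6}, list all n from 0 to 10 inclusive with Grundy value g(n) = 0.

Build the Grundy sequence with g(k) = mex{g(k−s) : s ∈ {2, 3, 6}, s ≤ k}:
g(0) = mex{} = 0
g(1) = mex{} = 0
g(2) = mex{0} = 1
g(3) = mex{0} = 1
g(4) = mex{0,1} = 2
g(5) = mex{1} = 0
g(6) = mex{0,1,2} = 3
g(7) = mex{0,2} = 1
g(8) = mex{0,1,3} = 2
g(9) = mex{1,3} = 0
g(10) = mex{1,2} = 0
The P-positions (g = 0) in 0..10 are 0, 1, 5, 9, 10.

0, 1, 5, 9, 10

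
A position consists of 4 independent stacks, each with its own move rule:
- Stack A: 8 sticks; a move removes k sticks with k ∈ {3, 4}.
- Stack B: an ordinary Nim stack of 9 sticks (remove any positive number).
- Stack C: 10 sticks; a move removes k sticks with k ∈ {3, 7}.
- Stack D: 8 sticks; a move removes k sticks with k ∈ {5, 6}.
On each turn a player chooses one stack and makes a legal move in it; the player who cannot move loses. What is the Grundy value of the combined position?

8

Build the Grundy sequence for stack A with g(k) = mex{g(k−s) : s ∈ {3, 4}, s ≤ k}:
k:     0  1  2  3  4  5  6  7  8
g(k):  0  0  0  1  1  1  2  0  0
So g(8) = 0.
Stack B is a plain Nim stack of size 9, so its Grundy value is 9.
For stack C, compute g(0), g(1), … with moves {3, 7}:
k:     0  1  2  3  4  5  6  7  8  9 10
g(k):  0  0  0  1  1  1  0  2  2  1  0
So g(10) = 0.
Grundy values for stack D (subtraction set {5, 6}):
g(0) = mex{} = 0
g(1) = mex{} = 0
g(2) = mex{} = 0
g(3) = mex{} = 0
g(4) = mex{} = 0
g(5) = mex{0} = 1
g(6) = mex{0} = 1
g(7) = mex{0} = 1
g(8) = mex{0} = 1
So g(8) = 1.
By the Sprague-Grundy theorem, the Grundy value of a sum of independent games is the XOR of the component values.
Combined value = 0 XOR 9 XOR 0 XOR 1 = 8.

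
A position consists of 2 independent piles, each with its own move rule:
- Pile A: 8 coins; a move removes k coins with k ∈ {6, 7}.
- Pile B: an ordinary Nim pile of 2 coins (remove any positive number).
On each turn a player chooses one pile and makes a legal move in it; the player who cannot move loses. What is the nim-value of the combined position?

3

Grundy values for pile A (subtraction set {6, 7}):
k:     0  1  2  3  4  5  6  7  8
g(k):  0  0  0  0  0  0  1  1  1
So g(8) = 1.
Pile B is a plain Nim pile of size 2, so its Grundy value is 2.
The value of a disjunctive sum is the nim-sum of the parts.
Combined value = 1 ⊕ 2 = 3.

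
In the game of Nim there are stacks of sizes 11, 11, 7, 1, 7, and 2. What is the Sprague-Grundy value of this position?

3

Compute the nim-sum pairwise:
11 XOR 11 = 0
0 XOR 7 = 7
7 XOR 1 = 6
6 XOR 7 = 1
1 XOR 2 = 3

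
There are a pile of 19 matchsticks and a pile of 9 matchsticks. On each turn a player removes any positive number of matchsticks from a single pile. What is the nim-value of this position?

Write each in binary and XOR column by column:
  10011  (19)
  01001  (9)
  -----
  11010  (26)

26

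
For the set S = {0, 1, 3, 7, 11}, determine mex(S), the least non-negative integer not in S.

2

The values 0, 1 are all present; 2 is the first non-negative integer missing from the set.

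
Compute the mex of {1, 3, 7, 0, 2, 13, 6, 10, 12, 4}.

5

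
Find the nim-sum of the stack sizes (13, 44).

33

Compute the nim-sum pairwise:
13 XOR 44 = 33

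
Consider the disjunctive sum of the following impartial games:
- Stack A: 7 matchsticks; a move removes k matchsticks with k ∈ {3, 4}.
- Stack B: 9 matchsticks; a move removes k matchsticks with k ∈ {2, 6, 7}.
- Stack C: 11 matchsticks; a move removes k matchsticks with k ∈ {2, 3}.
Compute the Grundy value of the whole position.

0

Build the Grundy sequence for stack A with g(k) = mex{g(k−s) : s ∈ {3, 4}, s ≤ k}:
k:     0  1  2  3  4  5  6  7
g(k):  0  0  0  1  1  1  2  0
So g(7) = 0.
Grundy values for stack B (subtraction set {2, 6, 7}):
k:     0  1  2  3  4  5  6  7  8  9
g(k):  0  0  1  1  0  0  1  1  2  0
So g(9) = 0.
For stack C, compute g(0), g(1), … with moves {2, 3}:
k:     0  1  2  3  4  5  6  7  8  9 10 11
g(k):  0  0  1  1  2  0  0  1  1  2  0  0
So g(11) = 0.
The value of a disjunctive sum is the nim-sum of the parts.
Combined value = 0 ⊕ 0 ⊕ 0 = 0.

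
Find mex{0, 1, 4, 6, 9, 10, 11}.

2

The values 0, 1 are all present; 2 is the first non-negative integer missing from the set.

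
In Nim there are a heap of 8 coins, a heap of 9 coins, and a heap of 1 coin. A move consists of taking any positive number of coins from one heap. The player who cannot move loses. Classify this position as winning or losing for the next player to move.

Losing position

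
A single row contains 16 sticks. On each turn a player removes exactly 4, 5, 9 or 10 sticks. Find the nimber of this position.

0

Build the Grundy sequence with g(k) = mex{g(k−s) : s ∈ {4, 5, 9, 10}, s ≤ k}:
k:     0  1  2  3  4  5  6  7  8  9 10 11 12 13 14 15 16
g(k):  0  0  0  0  1  1  1  1  2  2  2  2  3  3  0  0  0
So g(16) = 0.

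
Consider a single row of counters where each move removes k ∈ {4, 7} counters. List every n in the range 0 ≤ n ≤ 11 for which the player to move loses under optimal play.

Compute g(0), g(1), … for moves {4, 7}:
g(0) = mex{} = 0
g(1) = mex{} = 0
g(2) = mex{} = 0
g(3) = mex{} = 0
g(4) = mex{0} = 1
g(5) = mex{0} = 1
g(6) = mex{0} = 1
g(7) = mex{0} = 1
g(8) = mex{0,1} = 2
g(9) = mex{0,1} = 2
g(10) = mex{0,1} = 2
g(11) = mex{1} = 0
The P-positions (g = 0) in 0..11 are 0, 1, 2, 3, 11.

0, 1, 2, 3, 11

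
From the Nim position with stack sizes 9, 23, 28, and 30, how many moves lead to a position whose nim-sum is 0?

3

Compute the nim-sum pairwise:
9 XOR 23 = 30
30 XOR 28 = 2
2 XOR 30 = 28
The overall nim-sum is X = 28. A stack of size p has a winning move iff p XOR X < p (reduce it to p XOR X).
  9: 9 XOR 28 = 21 ≥ 9 — no move.
  23: 23 XOR 28 = 11 < 23 — winning move (to 11).
  28: 28 XOR 28 = 0 < 28 — winning move (to 0).
  30: 30 XOR 28 = 2 < 30 — winning move (to 2).
That gives 3 winning moves.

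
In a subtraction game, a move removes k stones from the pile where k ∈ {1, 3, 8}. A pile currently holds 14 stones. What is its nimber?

1

Grundy values for subtraction set {1, 3, 8}:
g(0) = mex{} = 0
g(1) = mex{0} = 1
g(2) = mex{1} = 0
g(3) = mex{0} = 1
g(4) = mex{1} = 0
g(5) = mex{0} = 1
g(6) = mex{1} = 0
g(7) = mex{0} = 1
g(8) = mex{0,1} = 2
g(9) = mex{0,1,2} = 3
g(10) = mex{0,1,3} = 2
g(11) = mex{1,2} = 0
g(12) = mex{0,3} = 1
g(13) = mex{1,2} = 0
g(14) = mex{0} = 1
So g(14) = 1.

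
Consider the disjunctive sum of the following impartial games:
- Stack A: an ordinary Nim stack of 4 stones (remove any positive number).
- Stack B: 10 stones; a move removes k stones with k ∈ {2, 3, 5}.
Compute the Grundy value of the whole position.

Stack A is a plain Nim stack of size 4, so its Grundy value is 4.
For stack B, compute g(0), g(1), … with moves {2, 3, 5}:
k:     0  1  2  3  4  5  6  7  8  9 10
g(k):  0  0  1  1  2  2  3  0  0  1  1
So g(10) = 1.
The value of a disjunctive sum is the nim-sum of the parts.
Combined value = 4 XOR 1 = 5.

5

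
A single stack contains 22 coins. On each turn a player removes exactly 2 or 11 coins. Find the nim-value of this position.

Compute g(0), g(1), … for moves {2, 11}:
k:     0  1  2  3  4  5  6  7  8  9 10 11 12 13 14 15 16 17 18 19 20 21 22
g(k):  0  0  1  1  0  0  1  1  0  0  1  1  2  0  0  1  1  0  0  1  1  0  0
So g(22) = 0.

0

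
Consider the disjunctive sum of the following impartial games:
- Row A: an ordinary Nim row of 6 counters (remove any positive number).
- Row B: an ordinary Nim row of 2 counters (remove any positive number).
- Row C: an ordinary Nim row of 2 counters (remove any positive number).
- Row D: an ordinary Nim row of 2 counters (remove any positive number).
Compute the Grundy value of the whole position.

Row A is a plain Nim row of size 6, so its Grundy value is 6.
Row B is a plain Nim row of size 2, so its Grundy value is 2.
Row C is a plain Nim row of size 2, so its Grundy value is 2.
Row D is a plain Nim row of size 2, so its Grundy value is 2.
By the Sprague-Grundy theorem, the Grundy value of a sum of independent games is the XOR of the component values.
Combined value = 6 XOR 2 XOR 2 XOR 2 = 4.

4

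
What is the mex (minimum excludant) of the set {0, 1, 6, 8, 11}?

The values 0, 1 are all present; 2 is the first non-negative integer missing from the set.

2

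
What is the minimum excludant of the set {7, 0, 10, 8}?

1

0 is in the set but 1 is not, so the mex is 1.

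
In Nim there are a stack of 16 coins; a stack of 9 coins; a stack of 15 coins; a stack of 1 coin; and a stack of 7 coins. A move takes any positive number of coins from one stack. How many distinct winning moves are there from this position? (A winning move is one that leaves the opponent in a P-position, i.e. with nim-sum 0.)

Compute the nim-sum pairwise:
16 XOR 9 = 25
25 XOR 15 = 22
22 XOR 1 = 23
23 XOR 7 = 16
The overall nim-sum is X = 16. A stack of size p has a winning move iff p XOR X < p (reduce it to p XOR X).
  16: 16 XOR 16 = 0 < 16 — winning move (to 0).
  9: 9 XOR 16 = 25 ≥ 9 — no move.
  15: 15 XOR 16 = 31 ≥ 15 — no move.
  1: 1 XOR 16 = 17 ≥ 1 — no move.
  7: 7 XOR 16 = 23 ≥ 7 — no move.
That gives 1 winning move.

1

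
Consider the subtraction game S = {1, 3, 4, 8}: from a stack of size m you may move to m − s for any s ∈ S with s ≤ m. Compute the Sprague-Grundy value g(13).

Grundy values for subtraction set {1, 3, 4, 8}:
k:     0  1  2  3  4  5  6  7  8  9 10 11 12 13
g(k):  0  1  0  1  2  3  2  0  1  0  1  2  3  2
So g(13) = 2.

2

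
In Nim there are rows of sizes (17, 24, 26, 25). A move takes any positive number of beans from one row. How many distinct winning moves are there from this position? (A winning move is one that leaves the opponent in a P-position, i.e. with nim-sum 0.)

Nim-sum: 17 ^ 24 ^ 26 ^ 25 = 10.
The overall nim-sum is X = 10. A row of size p has a winning move iff p XOR X < p (reduce it to p XOR X).
  17: 17 XOR 10 = 27 ≥ 17 — no move.
  24: 24 XOR 10 = 18 < 24 — winning move (to 18).
  26: 26 XOR 10 = 16 < 26 — winning move (to 16).
  25: 25 XOR 10 = 19 < 25 — winning move (to 19).
That gives 3 winning moves.

3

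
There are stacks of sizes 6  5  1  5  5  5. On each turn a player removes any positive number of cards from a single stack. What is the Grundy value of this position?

7

Nim-sum: 6 XOR 5 XOR 1 XOR 5 XOR 5 XOR 5 = 7.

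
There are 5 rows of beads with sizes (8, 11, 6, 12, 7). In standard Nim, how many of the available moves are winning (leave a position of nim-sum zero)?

3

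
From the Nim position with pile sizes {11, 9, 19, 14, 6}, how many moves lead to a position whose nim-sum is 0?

Bitwise XOR of the heap sizes:
  01011  (11)
  01001  (9)
  10011  (19)
  01110  (14)
  00110  (6)
  -----
  11001  (25)
The overall nim-sum is X = 25. A pile of size p has a winning move iff p XOR X < p (reduce it to p XOR X).
  11: 11 XOR 25 = 18 ≥ 11 — no move.
  9: 9 XOR 25 = 16 ≥ 9 — no move.
  19: 19 XOR 25 = 10 < 19 — winning move (to 10).
  14: 14 XOR 25 = 23 ≥ 14 — no move.
  6: 6 XOR 25 = 31 ≥ 6 — no move.
That gives 1 winning move.

1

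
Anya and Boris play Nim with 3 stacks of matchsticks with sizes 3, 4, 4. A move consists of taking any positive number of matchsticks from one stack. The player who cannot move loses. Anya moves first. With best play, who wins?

Nim-sum: 3 ^ 4 ^ 4 = 3.
The nim-sum is 3 ≠ 0, so this is an N-position: the player to move can win; Anya has a winning move.

Anya wins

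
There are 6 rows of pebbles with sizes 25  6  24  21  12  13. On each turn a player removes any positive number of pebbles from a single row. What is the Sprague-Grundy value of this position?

19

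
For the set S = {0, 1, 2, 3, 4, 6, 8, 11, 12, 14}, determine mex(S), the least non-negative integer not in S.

The values 0, 1, 2, 3, 4 are all present; 5 is the first non-negative integer missing from the set.

5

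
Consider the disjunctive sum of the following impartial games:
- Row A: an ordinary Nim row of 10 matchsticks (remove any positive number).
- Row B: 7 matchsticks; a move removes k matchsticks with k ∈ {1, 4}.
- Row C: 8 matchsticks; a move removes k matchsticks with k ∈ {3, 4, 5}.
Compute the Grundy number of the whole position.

10

Row A is a plain Nim row of size 10, so its Grundy value is 10.
Grundy values for row B (subtraction set {1, 4}):
k:     0  1  2  3  4  5  6  7
g(k):  0  1  0  1  2  0  1  0
So g(7) = 0.
For row C, compute g(0), g(1), … with moves {3, 4, 5}:
k:     0  1  2  3  4  5  6  7  8
g(k):  0  0  0  1  1  1  2  2  0
So g(8) = 0.
By the Sprague-Grundy theorem, the Grundy value of a sum of independent games is the XOR of the component values.
Combined value = 10 XOR 0 XOR 0 = 10.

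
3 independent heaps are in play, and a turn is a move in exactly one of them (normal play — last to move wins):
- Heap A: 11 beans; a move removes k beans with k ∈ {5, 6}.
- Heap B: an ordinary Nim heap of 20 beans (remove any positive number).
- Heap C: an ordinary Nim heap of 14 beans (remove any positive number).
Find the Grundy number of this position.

For heap A, compute g(0), g(1), … with moves {5, 6}:
k:     0  1  2  3  4  5  6  7  8  9 10 11
g(k):  0  0  0  0  0  1  1  1  1  1  2  0
So g(11) = 0.
Heap B is a plain Nim heap of size 20, so its Grundy value is 20.
Heap C is a plain Nim heap of size 14, so its Grundy value is 14.
The value of a disjunctive sum is the nim-sum of the parts.
Combined value = 0 ⊕ 20 ⊕ 14 = 26.

26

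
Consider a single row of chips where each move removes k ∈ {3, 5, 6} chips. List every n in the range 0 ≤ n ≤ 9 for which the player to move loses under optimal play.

0, 1, 2, 9

Grundy values for subtraction set {3, 5, 6}:
k:     0  1  2  3  4  5  6  7  8  9
g(k):  0  0  0  1  1  1  2  2  2  0
The P-positions (g = 0) in 0..9 are 0, 1, 2, 9.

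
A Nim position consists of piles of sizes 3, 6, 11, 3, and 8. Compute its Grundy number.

Bitwise XOR of the heap sizes:
  0011  (3)
  0110  (6)
  1011  (11)
  0011  (3)
  1000  (8)
  ----
  0101  (5)

5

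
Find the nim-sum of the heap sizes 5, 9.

In binary:
  0101  (5)
  1001  (9)
  ----
  1100  (12)

12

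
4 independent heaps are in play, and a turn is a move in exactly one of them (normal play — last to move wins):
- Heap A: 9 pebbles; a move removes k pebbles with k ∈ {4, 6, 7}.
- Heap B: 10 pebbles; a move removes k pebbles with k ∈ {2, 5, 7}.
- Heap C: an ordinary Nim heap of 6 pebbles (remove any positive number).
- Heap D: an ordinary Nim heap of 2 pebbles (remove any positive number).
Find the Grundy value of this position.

6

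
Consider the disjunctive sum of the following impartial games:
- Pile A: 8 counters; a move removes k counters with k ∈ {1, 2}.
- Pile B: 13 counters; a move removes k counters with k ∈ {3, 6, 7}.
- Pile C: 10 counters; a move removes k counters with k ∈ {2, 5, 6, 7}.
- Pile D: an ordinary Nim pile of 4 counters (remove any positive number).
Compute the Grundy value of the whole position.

For pile A, compute g(0), g(1), … with moves {1, 2}:
g(0) = mex{} = 0
g(1) = mex{0} = 1
g(2) = mex{0,1} = 2
g(3) = mex{1,2} = 0
g(4) = mex{0,2} = 1
g(5) = mex{0,1} = 2
g(6) = mex{1,2} = 0
g(7) = mex{0,2} = 1
g(8) = mex{0,1} = 2
So g(8) = 2.
Grundy values for pile B (subtraction set {3, 6, 7}):
k:     0  1  2  3  4  5  6  7  8  9 10 11 12 13
g(k):  0  0  0  1  1  1  2  2  2  3  0  0  0  1
So g(13) = 1.
For pile C, compute g(0), g(1), … with moves {2, 5, 6, 7}:
g(0) = mex{} = 0
g(1) = mex{} = 0
g(2) = mex{0} = 1
g(3) = mex{0} = 1
g(4) = mex{1} = 0
g(5) = mex{0,1} = 2
g(6) = mex{0} = 1
g(7) = mex{0,1,2} = 3
g(8) = mex{0,1} = 2
g(9) = mex{0,1,3} = 2
g(10) = mex{0,1,2} = 3
So g(10) = 3.
Pile D is a plain Nim pile of size 4, so its Grundy value is 4.
By the Sprague-Grundy theorem, the Grundy value of a sum of independent games is the XOR of the component values.
Combined value = 2 XOR 1 XOR 3 XOR 4 = 4.

4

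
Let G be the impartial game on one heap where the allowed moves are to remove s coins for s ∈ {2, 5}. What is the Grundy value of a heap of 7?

Compute g(0), g(1), … for moves {2, 5}:
k:     0  1  2  3  4  5  6  7
g(k):  0  0  1  1  0  2  1  0
So g(7) = 0.

0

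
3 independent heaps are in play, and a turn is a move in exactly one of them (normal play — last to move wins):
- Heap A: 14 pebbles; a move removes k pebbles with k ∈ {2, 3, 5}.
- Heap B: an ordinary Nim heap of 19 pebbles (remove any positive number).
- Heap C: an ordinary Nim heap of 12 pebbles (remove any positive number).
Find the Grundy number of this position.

31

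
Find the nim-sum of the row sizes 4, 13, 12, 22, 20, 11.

12

Compute the nim-sum pairwise:
4 ⊕ 13 = 9
9 ⊕ 12 = 5
5 ⊕ 22 = 19
19 ⊕ 20 = 7
7 ⊕ 11 = 12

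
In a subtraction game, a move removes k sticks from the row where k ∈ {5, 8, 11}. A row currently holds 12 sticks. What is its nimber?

2

Build the Grundy sequence with g(k) = mex{g(k−s) : s ∈ {5, 8, 11}, s ≤ k}:
g(0) = mex{} = 0
g(1) = mex{} = 0
g(2) = mex{} = 0
g(3) = mex{} = 0
g(4) = mex{} = 0
g(5) = mex{0} = 1
g(6) = mex{0} = 1
g(7) = mex{0} = 1
g(8) = mex{0} = 1
g(9) = mex{0} = 1
g(10) = mex{0,1} = 2
g(11) = mex{0,1} = 2
g(12) = mex{0,1} = 2
So g(12) = 2.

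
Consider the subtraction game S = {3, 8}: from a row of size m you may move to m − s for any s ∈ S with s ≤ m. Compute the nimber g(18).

Build the Grundy sequence with g(k) = mex{g(k−s) : s ∈ {3, 8}, s ≤ k}:
k:     0  1  2  3  4  5  6  7  8  9 10 11 12 13 14 15 16 17 18
g(k):  0  0  0  1  1  1  0  0  2  1  1  0  0  0  1  1  1  0  0
So g(18) = 0.

0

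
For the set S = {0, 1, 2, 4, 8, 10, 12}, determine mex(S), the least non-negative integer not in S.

3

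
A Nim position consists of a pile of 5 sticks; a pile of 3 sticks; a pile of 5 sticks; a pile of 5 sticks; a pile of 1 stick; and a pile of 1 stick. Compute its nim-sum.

6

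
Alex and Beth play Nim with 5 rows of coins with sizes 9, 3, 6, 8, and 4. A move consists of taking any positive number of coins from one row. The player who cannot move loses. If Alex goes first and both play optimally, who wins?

In binary:
  1001  (9)
  0011  (3)
  0110  (6)
  1000  (8)
  0100  (4)
  ----
  0000  (0)
The nim-sum is 0, so this is a P-position: the player to move is in a losing position under optimal play; Alex is about to move from it and so loses — Beth wins.

Beth wins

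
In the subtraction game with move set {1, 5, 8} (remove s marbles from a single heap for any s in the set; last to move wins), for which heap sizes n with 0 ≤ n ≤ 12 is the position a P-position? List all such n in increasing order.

Build the Grundy sequence with g(k) = mex{g(k−s) : s ∈ {1, 5, 8}, s ≤ k}:
k:     0  1  2  3  4  5  6  7  8  9 10 11 12
g(k):  0  1  0  1  0  1  0  1  2  3  2  3  2
The P-positions (g = 0) in 0..12 are 0, 2, 4, 6.

0, 2, 4, 6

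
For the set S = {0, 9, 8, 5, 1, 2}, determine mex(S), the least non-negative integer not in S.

3

The values 0, 1, 2 are all present; 3 is the first non-negative integer missing from the set.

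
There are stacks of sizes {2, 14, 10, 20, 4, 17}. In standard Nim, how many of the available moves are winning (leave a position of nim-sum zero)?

Compute the nim-sum pairwise:
2 ⊕ 14 = 12
12 ⊕ 10 = 6
6 ⊕ 20 = 18
18 ⊕ 4 = 22
22 ⊕ 17 = 7
The overall nim-sum is X = 7. A stack of size p has a winning move iff p XOR X < p (reduce it to p XOR X).
  2: 2 XOR 7 = 5 ≥ 2 — no move.
  14: 14 XOR 7 = 9 < 14 — winning move (to 9).
  10: 10 XOR 7 = 13 ≥ 10 — no move.
  20: 20 XOR 7 = 19 < 20 — winning move (to 19).
  4: 4 XOR 7 = 3 < 4 — winning move (to 3).
  17: 17 XOR 7 = 22 ≥ 17 — no move.
That gives 3 winning moves.

3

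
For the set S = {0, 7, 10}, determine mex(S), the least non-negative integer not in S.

0 is in the set but 1 is not, so the mex is 1.

1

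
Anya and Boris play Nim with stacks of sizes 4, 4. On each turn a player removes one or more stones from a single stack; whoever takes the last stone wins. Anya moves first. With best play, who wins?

Boris wins

Compute the nim-sum pairwise:
4 ^ 4 = 0
The nim-sum is 0, so this is a P-position: the player to move is in a losing position under optimal play; Anya is about to move from it and so loses — Boris wins.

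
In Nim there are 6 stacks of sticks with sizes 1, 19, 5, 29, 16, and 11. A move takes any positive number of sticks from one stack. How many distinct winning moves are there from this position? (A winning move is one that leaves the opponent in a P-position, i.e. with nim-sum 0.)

3

Write each in binary and XOR column by column:
  00001  (1)
  10011  (19)
  00101  (5)
  11101  (29)
  10000  (16)
  01011  (11)
  -----
  10001  (17)
The overall nim-sum is X = 17. A stack of size p has a winning move iff p XOR X < p (reduce it to p XOR X).
  1: 1 XOR 17 = 16 ≥ 1 — no move.
  19: 19 XOR 17 = 2 < 19 — winning move (to 2).
  5: 5 XOR 17 = 20 ≥ 5 — no move.
  29: 29 XOR 17 = 12 < 29 — winning move (to 12).
  16: 16 XOR 17 = 1 < 16 — winning move (to 1).
  11: 11 XOR 17 = 26 ≥ 11 — no move.
That gives 3 winning moves.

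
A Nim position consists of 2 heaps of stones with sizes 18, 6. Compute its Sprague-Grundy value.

20

Nim-sum: 18 ⊕ 6 = 20.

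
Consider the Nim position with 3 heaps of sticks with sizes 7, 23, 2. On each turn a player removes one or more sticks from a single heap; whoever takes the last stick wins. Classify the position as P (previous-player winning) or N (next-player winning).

N-position

Nim-sum: 7 ⊕ 23 ⊕ 2 = 18.
The nim-sum is 18 ≠ 0, so this is an N-position: the player to move can win.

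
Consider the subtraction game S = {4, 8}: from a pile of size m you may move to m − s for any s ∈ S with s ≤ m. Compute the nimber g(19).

1

Build the Grundy sequence with g(k) = mex{g(k−s) : s ∈ {4, 8}, s ≤ k}:
k:     0  1  2  3  4  5  6  7  8  9 10 11 12 13 14 15 16 17 18 19
g(k):  0  0  0  0  1  1  1  1  2  2  2  2  0  0  0  0  1  1  1  1
So g(19) = 1.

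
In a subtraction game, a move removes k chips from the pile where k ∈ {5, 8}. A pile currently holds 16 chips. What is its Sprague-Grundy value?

Compute g(0), g(1), … for moves {5, 8}:
k:     0  1  2  3  4  5  6  7  8  9 10 11 12 13 14 15 16
g(k):  0  0  0  0  0  1  1  1  1  1  2  2  2  0  0  0  0
So g(16) = 0.

0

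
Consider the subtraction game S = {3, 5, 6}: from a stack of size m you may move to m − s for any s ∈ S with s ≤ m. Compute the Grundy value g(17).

2

Compute g(0), g(1), … for moves {3, 5, 6}:
k:     0  1  2  3  4  5  6  7  8  9 10 11 12 13 14 15 16 17
g(k):  0  0  0  1  1  1  2  2  2  0  0  0  1  1  1  2  2  2
So g(17) = 2.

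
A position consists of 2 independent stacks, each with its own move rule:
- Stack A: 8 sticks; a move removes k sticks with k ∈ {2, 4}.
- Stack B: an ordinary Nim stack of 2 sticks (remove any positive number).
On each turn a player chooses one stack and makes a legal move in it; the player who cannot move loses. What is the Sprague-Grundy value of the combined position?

Grundy values for stack A (subtraction set {2, 4}):
g(0) = mex{} = 0
g(1) = mex{} = 0
g(2) = mex{0} = 1
g(3) = mex{0} = 1
g(4) = mex{0,1} = 2
g(5) = mex{0,1} = 2
g(6) = mex{1,2} = 0
g(7) = mex{1,2} = 0
g(8) = mex{0,2} = 1
So g(8) = 1.
Stack B is a plain Nim stack of size 2, so its Grundy value is 2.
By the Sprague-Grundy theorem, the Grundy value of a sum of independent games is the XOR of the component values.
Combined value = 1 XOR 2 = 3.

3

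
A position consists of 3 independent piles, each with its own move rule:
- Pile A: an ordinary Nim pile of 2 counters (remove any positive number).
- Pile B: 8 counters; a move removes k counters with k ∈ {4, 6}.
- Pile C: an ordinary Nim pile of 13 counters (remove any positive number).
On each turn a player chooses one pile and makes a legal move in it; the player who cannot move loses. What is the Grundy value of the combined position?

Pile A is a plain Nim pile of size 2, so its Grundy value is 2.
Build the Grundy sequence for pile B with g(k) = mex{g(k−s) : s ∈ {4, 6}, s ≤ k}:
g(0) = mex{} = 0
g(1) = mex{} = 0
g(2) = mex{} = 0
g(3) = mex{} = 0
g(4) = mex{0} = 1
g(5) = mex{0} = 1
g(6) = mex{0} = 1
g(7) = mex{0} = 1
g(8) = mex{0,1} = 2
So g(8) = 2.
Pile C is a plain Nim pile of size 13, so its Grundy value is 13.
By the Sprague-Grundy theorem, the Grundy value of a sum of independent games is the XOR of the component values.
Combined value = 2 ⊕ 2 ⊕ 13 = 13.

13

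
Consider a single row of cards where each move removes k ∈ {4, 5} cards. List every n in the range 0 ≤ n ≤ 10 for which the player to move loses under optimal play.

Compute g(0), g(1), … for moves {4, 5}:
k:     0  1  2  3  4  5  6  7  8  9 10
g(k):  0  0  0  0  1  1  1  1  2  0  0
The P-positions (g = 0) in 0..10 are 0, 1, 2, 3, 9, 10.

0, 1, 2, 3, 9, 10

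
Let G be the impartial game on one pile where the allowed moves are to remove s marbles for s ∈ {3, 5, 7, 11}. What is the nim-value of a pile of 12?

4

Compute g(0), g(1), … for moves {3, 5, 7, 11}:
g(0) = mex{} = 0
g(1) = mex{} = 0
g(2) = mex{} = 0
g(3) = mex{0} = 1
g(4) = mex{0} = 1
g(5) = mex{0} = 1
g(6) = mex{0,1} = 2
g(7) = mex{0,1} = 2
g(8) = mex{0,1} = 2
g(9) = mex{0,1,2} = 3
g(10) = mex{1,2} = 0
g(11) = mex{0,1,2} = 3
g(12) = mex{0,1,2,3} = 4
So g(12) = 4.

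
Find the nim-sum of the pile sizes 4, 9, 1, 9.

5

Bitwise XOR of the heap sizes:
  0100  (4)
  1001  (9)
  0001  (1)
  1001  (9)
  ----
  0101  (5)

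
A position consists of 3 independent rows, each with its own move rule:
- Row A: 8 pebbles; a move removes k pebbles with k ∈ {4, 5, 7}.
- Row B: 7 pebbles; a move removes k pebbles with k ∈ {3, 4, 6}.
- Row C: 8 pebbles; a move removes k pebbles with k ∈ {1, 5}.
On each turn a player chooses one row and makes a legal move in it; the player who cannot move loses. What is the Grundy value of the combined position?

0

For row A, compute g(0), g(1), … with moves {4, 5, 7}:
g(0) = mex{} = 0
g(1) = mex{} = 0
g(2) = mex{} = 0
g(3) = mex{} = 0
g(4) = mex{0} = 1
g(5) = mex{0} = 1
g(6) = mex{0} = 1
g(7) = mex{0} = 1
g(8) = mex{0,1} = 2
So g(8) = 2.
Grundy values for row B (subtraction set {3, 4, 6}):
k:     0  1  2  3  4  5  6  7
g(k):  0  0  0  1  1  1  2  2
So g(7) = 2.
Grundy values for row C (subtraction set {1, 5}):
g(0) = mex{} = 0
g(1) = mex{0} = 1
g(2) = mex{1} = 0
g(3) = mex{0} = 1
g(4) = mex{1} = 0
g(5) = mex{0} = 1
g(6) = mex{1} = 0
g(7) = mex{0} = 1
g(8) = mex{1} = 0
So g(8) = 0.
The value of a disjunctive sum is the nim-sum of the parts.
Combined value = 2 ⊕ 2 ⊕ 0 = 0.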